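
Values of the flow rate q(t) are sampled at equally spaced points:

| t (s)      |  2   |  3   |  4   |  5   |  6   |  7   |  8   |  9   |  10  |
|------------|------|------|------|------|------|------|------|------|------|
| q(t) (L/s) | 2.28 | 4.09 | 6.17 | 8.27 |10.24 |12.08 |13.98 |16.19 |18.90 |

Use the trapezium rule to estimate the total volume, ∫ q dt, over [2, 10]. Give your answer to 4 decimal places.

h = 1, n = 8.
(h/2)·[y₀ + 2y₁ + 2y₂ + 2y₃ + 2y₄ + 2y₅ + 2y₆ + 2y₇ + y₈] = 0.5·(163.22) = 81.6100.

81.6100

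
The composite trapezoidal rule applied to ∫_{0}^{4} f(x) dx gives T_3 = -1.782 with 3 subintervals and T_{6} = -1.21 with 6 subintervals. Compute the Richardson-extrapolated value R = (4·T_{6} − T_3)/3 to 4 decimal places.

R = (4·T_{6} − T_3) / 3 = (4·(-1.21) − (-1.782))/3 = (-3.058)/3 = -1.0193.

-1.0193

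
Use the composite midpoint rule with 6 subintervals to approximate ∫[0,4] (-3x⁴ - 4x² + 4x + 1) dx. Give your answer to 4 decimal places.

h = (4 − 0)/6 = 0.666667.
Midpoints m₁,…,m₆ = 0.333333, 1, 1.666667, 2.333333, 3, 3.666667.
f(m₁)=1.851852, f(m₂)=-2, f(m₃)=-26.592593, f(m₄)=-100.370370, f(m₅)=-266, f(m₆)=-580.370370.
h·[f(m₁) + f(m₂) + f(m₃) + f(m₄) + f(m₅) + f(m₆)] = 0.666667·(-973.481481) = -648.9877.

-648.9877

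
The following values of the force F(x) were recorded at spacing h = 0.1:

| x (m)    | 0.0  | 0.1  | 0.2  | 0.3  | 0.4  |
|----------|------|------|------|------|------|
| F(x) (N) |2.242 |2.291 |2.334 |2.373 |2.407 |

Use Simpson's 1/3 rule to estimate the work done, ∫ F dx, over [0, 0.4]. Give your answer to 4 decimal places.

h = 0.1, n = 4.
(h/3)·[y₀ + 4y₁ + 2y₂ + 4y₃ + y₄] = 0.033333·(27.973) = 0.9324.

0.9324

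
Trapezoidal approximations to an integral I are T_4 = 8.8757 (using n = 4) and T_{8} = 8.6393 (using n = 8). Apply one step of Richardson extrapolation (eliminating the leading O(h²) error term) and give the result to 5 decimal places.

8.56050

R = (4·T_{8} − T_4) / 3 = (4·8.6393 − 8.8757)/3 = (25.6815)/3 = 8.56050.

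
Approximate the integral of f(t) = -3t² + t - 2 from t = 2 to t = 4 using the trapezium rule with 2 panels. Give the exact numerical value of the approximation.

-55

h = (4 − 2)/2 = 1.
Nodes t₀,…,t₂ = 2, 3, 4.
f(t) = -3t² + t - 2: f₀=-12, f₁=-26, f₂=-46.
(h/2)·[f₀ + 2f₁ + f₂] = 0.5·(-110) = -55.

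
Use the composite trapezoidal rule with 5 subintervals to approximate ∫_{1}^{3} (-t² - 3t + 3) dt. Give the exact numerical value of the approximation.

-14.72

h = (3 − 1)/5 = 0.4.
Nodes t₀,…,t₅ = 1, 1.4, 1.8, 2.2, 2.6, 3.
f(t) = -t² - 3t + 3: f₀=-1, f₁=-3.16, f₂=-5.64, f₃=-8.44, f₄=-11.56, f₅=-15.
(h/2)·[f₀ + 2f₁ + 2f₂ + 2f₃ + 2f₄ + f₅] = 0.2·(-73.6) = -14.72.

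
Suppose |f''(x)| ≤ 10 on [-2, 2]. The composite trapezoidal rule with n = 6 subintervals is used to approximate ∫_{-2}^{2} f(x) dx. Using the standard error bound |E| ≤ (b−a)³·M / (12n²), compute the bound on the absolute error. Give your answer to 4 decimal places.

|E| ≤ (4)³·10 / (12·6²) = 640/432 = 1.4815.

1.4815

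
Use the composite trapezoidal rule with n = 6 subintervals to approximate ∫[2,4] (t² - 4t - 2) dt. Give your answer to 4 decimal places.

h = (4 − 2)/6 = 0.333333.
Nodes t₀,…,t₆ = 2, 2.333333, 2.666667, 3, 3.333333, 3.666667, 4.
f(t) = t² - 4t - 2: f₀=-6, f₁=-5.888889, f₂=-5.555556, f₃=-5, f₄=-4.222222, f₅=-3.222222, f₆=-2.
(h/2)·[f₀ + 2f₁ + 2f₂ + 2f₃ + 2f₄ + 2f₅ + f₆] = 0.166667·(-55.777778) = -9.2963.

-9.2963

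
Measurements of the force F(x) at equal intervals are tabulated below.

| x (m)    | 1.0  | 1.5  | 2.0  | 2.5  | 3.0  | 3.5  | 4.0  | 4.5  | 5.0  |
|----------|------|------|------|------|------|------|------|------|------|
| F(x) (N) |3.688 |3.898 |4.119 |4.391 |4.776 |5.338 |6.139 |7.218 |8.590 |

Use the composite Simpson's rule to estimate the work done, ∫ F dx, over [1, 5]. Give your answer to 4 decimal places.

20.9543

h = 0.5, n = 8.
(h/3)·[y₀ + 4y₁ + 2y₂ + 4y₃ + 2y₄ + 4y₅ + 2y₆ + 4y₇ + y₈] = 0.166667·(125.726) = 20.9543.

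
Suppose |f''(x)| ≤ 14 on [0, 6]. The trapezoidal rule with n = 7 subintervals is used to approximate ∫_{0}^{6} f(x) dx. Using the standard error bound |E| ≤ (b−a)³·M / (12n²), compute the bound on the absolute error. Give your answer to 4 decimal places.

|E| ≤ (6)³·14 / (12·7²) = 3024/588 = 5.1429.

5.1429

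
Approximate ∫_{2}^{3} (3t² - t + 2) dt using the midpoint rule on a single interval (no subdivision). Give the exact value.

M = (b−a)·f(2.5) = 1·(18.25) = 18.25.

18.25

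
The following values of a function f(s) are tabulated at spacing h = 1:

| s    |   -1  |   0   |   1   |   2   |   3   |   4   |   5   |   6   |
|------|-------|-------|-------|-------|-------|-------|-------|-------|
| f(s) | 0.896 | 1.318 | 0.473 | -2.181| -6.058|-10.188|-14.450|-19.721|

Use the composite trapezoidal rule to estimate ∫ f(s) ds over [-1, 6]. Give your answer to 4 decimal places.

-40.4985

h = 1, n = 7.
(h/2)·[y₀ + 2y₁ + 2y₂ + 2y₃ + 2y₄ + 2y₅ + 2y₆ + y₇] = 0.5·(-80.997) = -40.4985.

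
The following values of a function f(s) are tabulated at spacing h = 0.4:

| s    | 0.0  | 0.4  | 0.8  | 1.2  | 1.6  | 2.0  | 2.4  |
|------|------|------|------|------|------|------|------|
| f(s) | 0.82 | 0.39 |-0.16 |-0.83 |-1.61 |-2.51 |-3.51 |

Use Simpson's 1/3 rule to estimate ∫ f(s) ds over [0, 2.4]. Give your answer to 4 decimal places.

-2.4040

h = 0.4, n = 6.
(h/3)·[y₀ + 4y₁ + 2y₂ + 4y₃ + 2y₄ + 4y₅ + y₆] = 0.133333·(-18.03) = -2.4040.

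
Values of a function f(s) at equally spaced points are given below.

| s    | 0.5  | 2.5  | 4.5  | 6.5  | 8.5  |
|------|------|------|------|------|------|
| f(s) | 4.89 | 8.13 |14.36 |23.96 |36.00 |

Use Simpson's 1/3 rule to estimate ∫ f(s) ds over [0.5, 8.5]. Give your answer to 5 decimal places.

h = 2, n = 4.
(h/3)·[y₀ + 4y₁ + 2y₂ + 4y₃ + y₄] = 0.666667·(197.97) = 131.98000.

131.98000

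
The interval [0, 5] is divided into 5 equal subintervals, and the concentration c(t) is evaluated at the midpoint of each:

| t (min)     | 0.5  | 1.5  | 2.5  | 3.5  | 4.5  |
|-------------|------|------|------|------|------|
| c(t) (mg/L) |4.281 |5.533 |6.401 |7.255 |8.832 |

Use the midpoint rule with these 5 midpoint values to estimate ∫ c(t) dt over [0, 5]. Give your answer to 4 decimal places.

h = 1, n = 5.
h·[y(m₁) + y(m₂) + y(m₃) + y(m₄) + y(m₅)] = 1·(32.302) = 32.3020.

32.3020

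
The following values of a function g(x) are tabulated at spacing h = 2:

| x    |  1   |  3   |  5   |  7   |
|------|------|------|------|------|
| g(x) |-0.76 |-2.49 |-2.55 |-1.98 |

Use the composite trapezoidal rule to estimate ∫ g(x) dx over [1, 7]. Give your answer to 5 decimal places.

h = 2, n = 3.
(h/2)·[y₀ + 2y₁ + 2y₂ + y₃] = 1·(-12.82) = -12.82000.

-12.82000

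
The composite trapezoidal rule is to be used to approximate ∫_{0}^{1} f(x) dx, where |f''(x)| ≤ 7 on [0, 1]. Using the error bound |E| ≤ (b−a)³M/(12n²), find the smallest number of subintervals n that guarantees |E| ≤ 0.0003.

Need 7/(12n²) ≤ 0.0003.
n² ≥ 7/(12·0.0003) = 1944.44 ⇒ n ≥ 44.0959, so the smallest n is 45.

45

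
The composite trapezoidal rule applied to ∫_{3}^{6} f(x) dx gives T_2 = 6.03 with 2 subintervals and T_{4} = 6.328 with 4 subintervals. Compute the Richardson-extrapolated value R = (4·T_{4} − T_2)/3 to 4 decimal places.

R = (4·T_{4} − T_2) / 3 = (4·6.328 − 6.03)/3 = (19.282)/3 = 6.4273.

6.4273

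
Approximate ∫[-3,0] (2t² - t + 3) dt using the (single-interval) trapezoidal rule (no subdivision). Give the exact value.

T = (b−a)/2 · [f(-3) + f(0)] = 1.5·[24 + 3] = 40.5.

40.5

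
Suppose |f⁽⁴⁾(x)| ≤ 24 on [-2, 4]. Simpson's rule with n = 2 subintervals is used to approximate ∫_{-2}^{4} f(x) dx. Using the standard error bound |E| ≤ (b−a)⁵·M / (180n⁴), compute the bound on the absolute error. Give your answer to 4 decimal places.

|E| ≤ (6)⁵·24 / (180·2⁴) = 186624/2880 = 64.8000.

64.8000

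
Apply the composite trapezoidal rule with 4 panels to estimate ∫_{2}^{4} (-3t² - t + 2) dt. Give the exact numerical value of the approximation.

-58.25

h = (4 − 2)/4 = 0.5.
Nodes t₀,…,t₄ = 2, 2.5, 3, 3.5, 4.
f(t) = -3t² - t + 2: f₀=-12, f₁=-19.25, f₂=-28, f₃=-38.25, f₄=-50.
(h/2)·[f₀ + 2f₁ + 2f₂ + 2f₃ + f₄] = 0.25·(-233) = -58.25.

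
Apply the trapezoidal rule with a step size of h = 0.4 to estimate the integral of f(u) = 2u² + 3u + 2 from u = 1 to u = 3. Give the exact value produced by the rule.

h = (3 − 1)/5 = 0.4.
Nodes u₀,…,u₅ = 1, 1.4, 1.8, 2.2, 2.6, 3.
f(u) = 2u² + 3u + 2: f₀=7, f₁=10.12, f₂=13.88, f₃=18.28, f₄=23.32, f₅=29.
(h/2)·[f₀ + 2f₁ + 2f₂ + 2f₃ + 2f₄ + f₅] = 0.2·(167.2) = 33.44.

33.44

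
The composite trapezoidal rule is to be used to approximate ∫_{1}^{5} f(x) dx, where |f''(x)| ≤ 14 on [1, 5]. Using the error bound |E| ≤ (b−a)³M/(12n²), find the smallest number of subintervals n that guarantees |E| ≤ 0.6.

Need 896/(12n²) ≤ 0.6.
n² ≥ 896/(12·0.6) = 124.444 ⇒ n ≥ 11.1555, so the smallest n is 12.

12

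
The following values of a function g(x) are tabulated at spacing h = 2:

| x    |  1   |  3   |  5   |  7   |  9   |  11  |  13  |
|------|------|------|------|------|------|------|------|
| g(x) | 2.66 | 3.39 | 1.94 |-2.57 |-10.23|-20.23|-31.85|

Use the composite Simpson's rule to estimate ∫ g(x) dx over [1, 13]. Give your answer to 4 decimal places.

-82.2733

h = 2, n = 6.
(h/3)·[y₀ + 4y₁ + 2y₂ + 4y₃ + 2y₄ + 4y₅ + y₆] = 0.666667·(-123.41) = -82.2733.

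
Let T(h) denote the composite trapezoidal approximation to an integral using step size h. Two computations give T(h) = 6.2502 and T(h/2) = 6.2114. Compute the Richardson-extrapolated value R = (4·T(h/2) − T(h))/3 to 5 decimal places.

6.19847

R = (4·T(h/2) − T(h)) / 3 = (4·6.2114 − 6.2502)/3 = (18.5954)/3 = 6.19847.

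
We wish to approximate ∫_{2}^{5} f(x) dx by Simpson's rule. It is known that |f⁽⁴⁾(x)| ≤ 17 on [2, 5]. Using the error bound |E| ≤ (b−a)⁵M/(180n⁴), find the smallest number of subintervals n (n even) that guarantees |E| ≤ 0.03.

6

Need 4131/(180n⁴) ≤ 0.03.
n⁴ ≥ 4131/(180·0.03) = 765 ⇒ n ≥ 5.2591, so the smallest even n is 6. (n must be even for Simpson's rule.)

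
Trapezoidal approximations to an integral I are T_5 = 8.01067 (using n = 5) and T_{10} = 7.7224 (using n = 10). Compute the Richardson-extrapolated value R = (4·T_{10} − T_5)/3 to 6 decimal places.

R = (4·T_{10} − T_5) / 3 = (4·7.7224 − 8.01067)/3 = (22.87893)/3 = 7.626310.

7.626310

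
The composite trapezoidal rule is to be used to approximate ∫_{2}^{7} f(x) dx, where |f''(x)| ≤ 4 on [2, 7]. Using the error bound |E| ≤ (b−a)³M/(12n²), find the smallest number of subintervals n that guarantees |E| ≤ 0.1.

21

Need 500/(12n²) ≤ 0.1.
n² ≥ 500/(12·0.1) = 416.667 ⇒ n ≥ 20.4124, so the smallest n is 21.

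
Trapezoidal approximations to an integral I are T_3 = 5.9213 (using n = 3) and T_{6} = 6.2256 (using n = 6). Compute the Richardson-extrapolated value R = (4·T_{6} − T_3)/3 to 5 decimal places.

R = (4·T_{6} − T_3) / 3 = (4·6.2256 − 5.9213)/3 = (18.9811)/3 = 6.32703.

6.32703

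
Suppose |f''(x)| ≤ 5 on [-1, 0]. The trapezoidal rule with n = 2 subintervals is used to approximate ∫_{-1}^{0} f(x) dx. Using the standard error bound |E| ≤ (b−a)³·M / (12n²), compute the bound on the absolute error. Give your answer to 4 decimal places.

|E| ≤ (1)³·5 / (12·2²) = 5/48 = 0.1042.

0.1042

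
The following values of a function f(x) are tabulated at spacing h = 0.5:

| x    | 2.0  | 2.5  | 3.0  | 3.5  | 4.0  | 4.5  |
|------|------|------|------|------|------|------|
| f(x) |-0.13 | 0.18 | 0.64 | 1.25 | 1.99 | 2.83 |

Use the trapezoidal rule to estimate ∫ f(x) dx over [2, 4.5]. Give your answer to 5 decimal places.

2.70500

h = 0.5, n = 5.
(h/2)·[y₀ + 2y₁ + 2y₂ + 2y₃ + 2y₄ + y₅] = 0.25·(10.82) = 2.70500.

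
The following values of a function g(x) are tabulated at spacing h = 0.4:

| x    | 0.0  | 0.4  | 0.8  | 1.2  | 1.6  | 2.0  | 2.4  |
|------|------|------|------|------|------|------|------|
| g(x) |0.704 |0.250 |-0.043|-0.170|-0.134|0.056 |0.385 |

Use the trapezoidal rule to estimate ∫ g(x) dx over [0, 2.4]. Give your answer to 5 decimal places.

0.20140

h = 0.4, n = 6.
(h/2)·[y₀ + 2y₁ + 2y₂ + 2y₃ + 2y₄ + 2y₅ + y₆] = 0.2·(1.007) = 0.20140.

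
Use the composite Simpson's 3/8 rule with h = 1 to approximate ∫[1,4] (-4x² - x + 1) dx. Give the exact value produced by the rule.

h = (4 − 1)/3 = 1.
Nodes x₀,…,x₃ = 1, 2, 3, 4.
f(x) = -4x² - x + 1: f₀=-4, f₁=-17, f₂=-38, f₃=-67.
(3h/8)·[f₀ + 3f₁ + 3f₂ + f₃] = 0.375·(-236) = -88.5.

-88.5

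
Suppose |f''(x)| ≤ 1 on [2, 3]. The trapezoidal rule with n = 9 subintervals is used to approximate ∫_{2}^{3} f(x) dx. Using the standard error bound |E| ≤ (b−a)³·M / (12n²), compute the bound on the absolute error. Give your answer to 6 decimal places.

0.001029

|E| ≤ (1)³·1 / (12·9²) = 1/972 = 0.001029.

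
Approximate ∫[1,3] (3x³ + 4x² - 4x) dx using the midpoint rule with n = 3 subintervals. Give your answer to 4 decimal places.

h = (3 − 1)/3 = 0.666667.
Midpoints m₁,…,m₃ = 1.333333, 2, 2.666667.
f(m₁)=8.888889, f(m₂)=32, f(m₃)=74.666667.
h·[f(m₁) + f(m₂) + f(m₃)] = 0.666667·(115.555556) = 77.0370.

77.0370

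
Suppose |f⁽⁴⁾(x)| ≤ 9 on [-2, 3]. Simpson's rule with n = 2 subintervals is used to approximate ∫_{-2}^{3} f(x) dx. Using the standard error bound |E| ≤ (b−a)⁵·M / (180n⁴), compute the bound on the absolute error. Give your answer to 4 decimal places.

9.7656

|E| ≤ (5)⁵·9 / (180·2⁴) = 28125/2880 = 9.7656.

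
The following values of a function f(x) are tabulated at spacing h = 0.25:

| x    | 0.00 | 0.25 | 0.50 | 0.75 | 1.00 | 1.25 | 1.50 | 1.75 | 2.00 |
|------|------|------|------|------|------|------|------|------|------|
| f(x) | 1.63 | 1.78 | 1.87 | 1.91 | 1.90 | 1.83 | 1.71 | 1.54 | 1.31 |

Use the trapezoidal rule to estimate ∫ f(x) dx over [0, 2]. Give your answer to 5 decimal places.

h = 0.25, n = 8.
(h/2)·[y₀ + 2y₁ + 2y₂ + 2y₃ + 2y₄ + 2y₅ + 2y₆ + 2y₇ + y₈] = 0.125·(28.02) = 3.50250.

3.50250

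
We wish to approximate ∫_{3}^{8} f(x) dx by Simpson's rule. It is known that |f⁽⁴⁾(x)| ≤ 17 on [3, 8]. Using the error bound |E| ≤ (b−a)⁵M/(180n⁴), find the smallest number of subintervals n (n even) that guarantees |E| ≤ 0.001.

24

Need 53125/(180n⁴) ≤ 0.001.
n⁴ ≥ 53125/(180·0.001) = 295139 ⇒ n ≥ 23.3081, so the smallest even n is 24. (n must be even for Simpson's rule.)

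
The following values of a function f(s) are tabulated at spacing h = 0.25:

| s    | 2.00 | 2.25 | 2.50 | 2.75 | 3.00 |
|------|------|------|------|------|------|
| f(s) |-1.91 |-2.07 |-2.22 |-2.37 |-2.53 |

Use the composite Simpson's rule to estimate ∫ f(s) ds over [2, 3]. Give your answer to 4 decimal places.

h = 0.25, n = 4.
(h/3)·[y₀ + 4y₁ + 2y₂ + 4y₃ + y₄] = 0.083333·(-26.64) = -2.2200.

-2.2200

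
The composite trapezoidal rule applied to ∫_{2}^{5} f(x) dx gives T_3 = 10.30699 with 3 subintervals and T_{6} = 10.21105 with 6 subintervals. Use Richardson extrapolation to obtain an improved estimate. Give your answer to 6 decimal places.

10.179070

R = (4·T_{6} − T_3) / 3 = (4·10.21105 − 10.30699)/3 = (30.53721)/3 = 10.179070.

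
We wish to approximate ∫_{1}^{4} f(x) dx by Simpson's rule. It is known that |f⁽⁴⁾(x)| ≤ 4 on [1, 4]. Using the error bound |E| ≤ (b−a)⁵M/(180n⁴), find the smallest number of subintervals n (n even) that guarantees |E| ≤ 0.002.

8

Need 972/(180n⁴) ≤ 0.002.
n⁴ ≥ 972/(180·0.002) = 2700 ⇒ n ≥ 7.2084, so the smallest even n is 8. (n must be even for Simpson's rule.)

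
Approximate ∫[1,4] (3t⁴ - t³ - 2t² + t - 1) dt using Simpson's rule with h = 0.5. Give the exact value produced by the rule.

h = (4 − 1)/6 = 0.5.
Nodes t₀,…,t₆ = 1, 1.5, 2, 2.5, 3, 3.5, 4.
f(t) = 3t⁴ - t³ - 2t² + t - 1: f₀=0, f₁=7.8125, f₂=33, f₃=90.5625, f₄=200, f₅=385.3125, f₆=675.
(h/3)·[f₀ + 4f₁ + 2f₂ + 4f₃ + 2f₄ + 4f₅ + f₆] = 0.166667·(3075.75) = 512.625.

512.625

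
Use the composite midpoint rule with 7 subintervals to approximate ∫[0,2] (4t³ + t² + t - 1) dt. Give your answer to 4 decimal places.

18.4898

h = (2 − 0)/7 = 0.285714.
Midpoints m₁,…,m₇ = 0.142857, 0.428571, 0.714286, 1, 1.285714, 1.571429, 1.857143.
f(m₁)=-0.825073, f(m₂)=-0.072886, f(m₃)=1.682216, f(m₄)=5, f(m₅)=10.440233, f(m₆)=18.562682, f(m₇)=29.927114.
h·[f(m₁) + f(m₂) + f(m₃) + f(m₄) + f(m₅) + f(m₆) + f(m₇)] = 0.285714·(64.714286) = 18.4898.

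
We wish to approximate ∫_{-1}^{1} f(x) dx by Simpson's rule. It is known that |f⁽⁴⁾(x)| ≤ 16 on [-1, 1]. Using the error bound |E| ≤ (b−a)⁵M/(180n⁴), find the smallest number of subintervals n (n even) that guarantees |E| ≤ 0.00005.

16

Need 512/(180n⁴) ≤ 0.00005.
n⁴ ≥ 512/(180·0.00005) = 56888.9 ⇒ n ≥ 15.4439, so the smallest even n is 16. (n must be even for Simpson's rule.)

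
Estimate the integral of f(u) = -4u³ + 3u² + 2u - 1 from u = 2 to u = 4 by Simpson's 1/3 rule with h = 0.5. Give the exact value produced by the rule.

h = (4 − 2)/4 = 0.5.
Nodes u₀,…,u₄ = 2, 2.5, 3, 3.5, 4.
f(u) = -4u³ + 3u² + 2u - 1: f₀=-17, f₁=-39.75, f₂=-76, f₃=-128.75, f₄=-201.
(h/3)·[f₀ + 4f₁ + 2f₂ + 4f₃ + f₄] = 0.166667·(-1044) = -174.

-174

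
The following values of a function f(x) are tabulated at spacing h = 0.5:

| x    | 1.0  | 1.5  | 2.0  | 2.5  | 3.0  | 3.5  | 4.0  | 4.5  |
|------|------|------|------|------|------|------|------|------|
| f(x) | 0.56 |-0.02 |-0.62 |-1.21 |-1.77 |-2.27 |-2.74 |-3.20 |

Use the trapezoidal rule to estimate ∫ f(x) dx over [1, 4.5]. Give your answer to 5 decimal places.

-4.97500

h = 0.5, n = 7.
(h/2)·[y₀ + 2y₁ + 2y₂ + 2y₃ + 2y₄ + 2y₅ + 2y₆ + y₇] = 0.25·(-19.90) = -4.97500.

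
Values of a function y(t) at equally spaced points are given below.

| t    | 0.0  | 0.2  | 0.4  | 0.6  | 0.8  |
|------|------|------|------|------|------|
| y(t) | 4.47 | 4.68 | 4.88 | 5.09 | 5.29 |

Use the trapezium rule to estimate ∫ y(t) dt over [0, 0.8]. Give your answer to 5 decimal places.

3.90600

h = 0.2, n = 4.
(h/2)·[y₀ + 2y₁ + 2y₂ + 2y₃ + y₄] = 0.1·(39.06) = 3.90600.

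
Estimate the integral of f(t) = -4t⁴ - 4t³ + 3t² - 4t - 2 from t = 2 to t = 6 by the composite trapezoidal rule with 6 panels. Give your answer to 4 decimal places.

h = (6 − 2)/6 = 0.666667.
Nodes t₀,…,t₆ = 2, 2.666667, 3.333333, 4, 4.666667, 5.333333, 6.
f(t) = -4t⁴ - 4t³ + 3t² - 4t - 2: f₀=-94, f₁=-269.456790, f₂=-623.975309, f₃=-1250, f₄=-2258.938272, f₅=-3781.160494, f₆=-5966.
(h/2)·[f₀ + 2f₁ + 2f₂ + 2f₃ + 2f₄ + 2f₅ + f₆] = 0.333333·(-22427.061728) = -7475.6872.

-7475.6872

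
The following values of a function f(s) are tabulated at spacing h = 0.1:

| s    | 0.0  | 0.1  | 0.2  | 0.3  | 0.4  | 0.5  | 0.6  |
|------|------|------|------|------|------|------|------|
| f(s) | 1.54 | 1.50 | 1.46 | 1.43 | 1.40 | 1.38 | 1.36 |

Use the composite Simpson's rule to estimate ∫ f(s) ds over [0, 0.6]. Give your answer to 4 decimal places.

h = 0.1, n = 6.
(h/3)·[y₀ + 4y₁ + 2y₂ + 4y₃ + 2y₄ + 4y₅ + y₆] = 0.033333·(25.86) = 0.8620.

0.8620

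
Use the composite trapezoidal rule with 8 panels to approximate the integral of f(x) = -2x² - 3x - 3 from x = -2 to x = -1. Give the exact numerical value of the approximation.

-3.171875

h = (-1 − (-2))/8 = 0.125.
Nodes x₀,…,x₈ = -2, -1.875, -1.75, -1.625, -1.5, -1.375, -1.25, -1.125, -1.
f(x) = -2x² - 3x - 3: f₀=-5, f₁=-4.40625, f₂=-3.875, f₃=-3.40625, f₄=-3, f₅=-2.65625, f₆=-2.375, f₇=-2.15625, f₈=-2.
(h/2)·[f₀ + 2f₁ + 2f₂ + 2f₃ + 2f₄ + 2f₅ + 2f₆ + 2f₇ + f₈] = 0.0625·(-50.75) = -3.171875.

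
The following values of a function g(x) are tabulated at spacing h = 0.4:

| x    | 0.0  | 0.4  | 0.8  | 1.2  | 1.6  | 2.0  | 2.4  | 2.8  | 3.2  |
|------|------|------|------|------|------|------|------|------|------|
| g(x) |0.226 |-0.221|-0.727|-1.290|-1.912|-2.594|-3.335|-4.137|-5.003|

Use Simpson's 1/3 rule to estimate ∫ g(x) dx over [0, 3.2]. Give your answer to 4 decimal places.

h = 0.4, n = 8.
(h/3)·[y₀ + 4y₁ + 2y₂ + 4y₃ + 2y₄ + 4y₅ + 2y₆ + 4y₇ + y₈] = 0.133333·(-49.693) = -6.6257.

-6.6257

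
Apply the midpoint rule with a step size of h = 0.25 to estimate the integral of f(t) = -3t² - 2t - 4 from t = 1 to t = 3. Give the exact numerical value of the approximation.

-41.96875

h = (3 − 1)/8 = 0.25.
Midpoints m₁,…,m₈ = 1.125, 1.375, 1.625, 1.875, 2.125, 2.375, 2.625, 2.875.
f(m₁)=-10.046875, f(m₂)=-12.421875, f(m₃)=-15.171875, f(m₄)=-18.296875, f(m₅)=-21.796875, f(m₆)=-25.671875, f(m₇)=-29.921875, f(m₈)=-34.546875.
h·[f(m₁) + f(m₂) + f(m₃) + f(m₄) + f(m₅) + f(m₆) + f(m₇) + f(m₈)] = 0.25·(-167.875) = -41.96875.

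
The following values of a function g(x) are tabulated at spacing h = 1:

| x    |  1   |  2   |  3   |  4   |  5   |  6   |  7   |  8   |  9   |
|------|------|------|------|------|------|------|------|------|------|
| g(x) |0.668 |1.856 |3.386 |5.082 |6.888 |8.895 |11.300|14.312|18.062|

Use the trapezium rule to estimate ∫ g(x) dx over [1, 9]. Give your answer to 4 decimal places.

h = 1, n = 8.
(h/2)·[y₀ + 2y₁ + 2y₂ + 2y₃ + 2y₄ + 2y₅ + 2y₆ + 2y₇ + y₈] = 0.5·(122.168) = 61.0840.

61.0840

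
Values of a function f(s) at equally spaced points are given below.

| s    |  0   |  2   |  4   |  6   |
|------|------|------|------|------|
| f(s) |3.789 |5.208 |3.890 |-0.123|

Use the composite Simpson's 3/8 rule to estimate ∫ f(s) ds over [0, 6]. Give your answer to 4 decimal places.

h = 2, n = 3.
(3h/8)·[y₀ + 3y₁ + 3y₂ + y₃] = 0.75·(30.960) = 23.2200.

23.2200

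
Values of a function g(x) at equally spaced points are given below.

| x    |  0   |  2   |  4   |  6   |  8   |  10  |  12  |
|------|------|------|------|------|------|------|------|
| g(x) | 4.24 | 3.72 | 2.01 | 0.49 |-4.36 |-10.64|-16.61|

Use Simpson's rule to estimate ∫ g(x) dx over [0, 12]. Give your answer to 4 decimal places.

h = 2, n = 6.
(h/3)·[y₀ + 4y₁ + 2y₂ + 4y₃ + 2y₄ + 4y₅ + y₆] = 0.666667·(-42.79) = -28.5267.

-28.5267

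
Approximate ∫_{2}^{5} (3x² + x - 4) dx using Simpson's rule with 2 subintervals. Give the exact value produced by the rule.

h = (5 − 2)/2 = 1.5.
Nodes x₀,…,x₂ = 2, 3.5, 5.
f(x) = 3x² + x - 4: f₀=10, f₁=36.25, f₂=76.
(h/3)·[f₀ + 4f₁ + f₂] = 0.5·(231) = 115.5.

115.5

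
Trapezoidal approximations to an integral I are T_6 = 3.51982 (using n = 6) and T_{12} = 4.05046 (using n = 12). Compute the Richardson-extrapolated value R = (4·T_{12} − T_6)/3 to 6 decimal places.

R = (4·T_{12} − T_6) / 3 = (4·4.05046 − 3.51982)/3 = (12.68202)/3 = 4.227340.

4.227340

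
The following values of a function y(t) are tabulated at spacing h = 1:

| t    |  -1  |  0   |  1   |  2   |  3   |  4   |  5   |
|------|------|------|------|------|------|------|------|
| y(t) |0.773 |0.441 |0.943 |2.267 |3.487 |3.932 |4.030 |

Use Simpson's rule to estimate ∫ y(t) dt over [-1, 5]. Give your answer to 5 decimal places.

h = 1, n = 6.
(h/3)·[y₀ + 4y₁ + 2y₂ + 4y₃ + 2y₄ + 4y₅ + y₆] = 0.333333·(40.223) = 13.40767.

13.40767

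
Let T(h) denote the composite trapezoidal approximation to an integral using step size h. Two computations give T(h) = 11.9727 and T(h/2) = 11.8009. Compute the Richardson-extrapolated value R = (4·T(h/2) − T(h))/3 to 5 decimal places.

R = (4·T(h/2) − T(h)) / 3 = (4·11.8009 − 11.9727)/3 = (35.2309)/3 = 11.74363.

11.74363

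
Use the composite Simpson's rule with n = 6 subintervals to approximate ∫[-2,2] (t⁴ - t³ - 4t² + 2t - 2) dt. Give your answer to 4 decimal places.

-16.4280

h = (2 − (-2))/6 = 0.666667.
Nodes t₀,…,t₆ = -2, -1.333333, -0.666667, 0, 0.666667, 1.333333, 2.
f(t) = t⁴ - t³ - 4t² + 2t - 2: f₀=2, f₁=-6.246914, f₂=-4.617284, f₃=-2, f₄=-2.543210, f₅=-5.654321, f₆=-6.
(h/3)·[f₀ + 4f₁ + 2f₂ + 4f₃ + 2f₄ + 4f₅ + f₆] = 0.222222·(-73.925926) = -16.4280.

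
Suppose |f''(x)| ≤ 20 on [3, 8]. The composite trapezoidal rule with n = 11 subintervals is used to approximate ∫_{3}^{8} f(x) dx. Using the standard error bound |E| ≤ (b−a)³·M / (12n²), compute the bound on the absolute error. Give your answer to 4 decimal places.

|E| ≤ (5)³·20 / (12·11²) = 2500/1452 = 1.7218.

1.7218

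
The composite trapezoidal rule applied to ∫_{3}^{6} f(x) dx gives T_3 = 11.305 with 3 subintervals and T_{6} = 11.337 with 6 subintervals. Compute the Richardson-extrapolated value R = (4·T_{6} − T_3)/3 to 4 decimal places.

11.3477

R = (4·T_{6} − T_3) / 3 = (4·11.337 − 11.305)/3 = (34.043)/3 = 11.3477.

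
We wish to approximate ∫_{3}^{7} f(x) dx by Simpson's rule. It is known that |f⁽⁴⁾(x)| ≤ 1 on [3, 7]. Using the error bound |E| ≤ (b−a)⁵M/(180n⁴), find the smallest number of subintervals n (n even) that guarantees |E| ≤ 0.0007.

Need 1024/(180n⁴) ≤ 0.0007.
n⁴ ≥ 1024/(180·0.0007) = 8126.98 ⇒ n ≥ 9.4947, so the smallest even n is 10. (n must be even for Simpson's rule.)

10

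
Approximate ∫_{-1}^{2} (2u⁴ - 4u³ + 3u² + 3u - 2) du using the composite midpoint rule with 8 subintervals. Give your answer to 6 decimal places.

h = (2 − (-1))/8 = 0.375.
Midpoints m₁,…,m₈ = -0.8125, -0.4375, -0.0625, 0.3125, 0.6875, 1.0625, 1.4375, 1.8125.
f(m₁)=0.560089111328125, f(m₂)=-2.330047607421875, f(m₃)=-2.174774169921875, f(m₄)=-0.872528076171875, f(m₅)=0.627471923828125, f(m₆)=2.325225830078125, f(m₇)=5.169952392578125, f(m₈)=11.060089111328125.
h·[f(m₁) + f(m₂) + f(m₃) + f(m₄) + f(m₅) + f(m₆) + f(m₇) + f(m₈)] = 0.375·(14.365478515625) = 5.387054.

5.387054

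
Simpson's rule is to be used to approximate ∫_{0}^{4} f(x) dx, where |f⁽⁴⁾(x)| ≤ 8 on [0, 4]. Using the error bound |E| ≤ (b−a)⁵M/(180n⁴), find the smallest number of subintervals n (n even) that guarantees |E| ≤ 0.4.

4

Need 8192/(180n⁴) ≤ 0.4.
n⁴ ≥ 8192/(180·0.4) = 113.778 ⇒ n ≥ 3.2660, so the smallest even n is 4. (n must be even for Simpson's rule.)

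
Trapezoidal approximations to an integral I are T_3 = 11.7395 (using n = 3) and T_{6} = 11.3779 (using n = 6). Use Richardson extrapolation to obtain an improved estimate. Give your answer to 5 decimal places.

11.25737

R = (4·T_{6} − T_3) / 3 = (4·11.3779 − 11.7395)/3 = (33.7721)/3 = 11.25737.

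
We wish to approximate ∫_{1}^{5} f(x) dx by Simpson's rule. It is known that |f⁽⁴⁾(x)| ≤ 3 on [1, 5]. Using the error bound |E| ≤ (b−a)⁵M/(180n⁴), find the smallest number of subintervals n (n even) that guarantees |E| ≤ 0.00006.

Need 3072/(180n⁴) ≤ 0.00006.
n⁴ ≥ 3072/(180·0.00006) = 284444 ⇒ n ≥ 23.0940, so the smallest even n is 24. (n must be even for Simpson's rule.)

24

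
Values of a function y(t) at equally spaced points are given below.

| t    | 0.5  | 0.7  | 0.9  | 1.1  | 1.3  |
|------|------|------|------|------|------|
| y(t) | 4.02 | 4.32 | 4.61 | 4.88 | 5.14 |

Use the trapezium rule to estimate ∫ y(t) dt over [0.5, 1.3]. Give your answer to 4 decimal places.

h = 0.2, n = 4.
(h/2)·[y₀ + 2y₁ + 2y₂ + 2y₃ + y₄] = 0.1·(36.78) = 3.6780.

3.6780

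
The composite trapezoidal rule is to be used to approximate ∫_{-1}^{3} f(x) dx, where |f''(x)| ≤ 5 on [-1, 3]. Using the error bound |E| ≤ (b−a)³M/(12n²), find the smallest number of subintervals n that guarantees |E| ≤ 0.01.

Need 320/(12n²) ≤ 0.01.
n² ≥ 320/(12·0.01) = 2666.67 ⇒ n ≥ 51.6398, so the smallest n is 52.

52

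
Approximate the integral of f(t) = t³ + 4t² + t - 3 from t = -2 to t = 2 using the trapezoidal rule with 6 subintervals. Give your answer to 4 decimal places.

10.5185

h = (2 − (-2))/6 = 0.666667.
Nodes t₀,…,t₆ = -2, -1.333333, -0.666667, 0, 0.666667, 1.333333, 2.
f(t) = t³ + 4t² + t - 3: f₀=3, f₁=0.407407, f₂=-2.185185, f₃=-3, f₄=-0.259259, f₅=7.814815, f₆=23.
(h/2)·[f₀ + 2f₁ + 2f₂ + 2f₃ + 2f₄ + 2f₅ + f₆] = 0.333333·(31.555556) = 10.5185.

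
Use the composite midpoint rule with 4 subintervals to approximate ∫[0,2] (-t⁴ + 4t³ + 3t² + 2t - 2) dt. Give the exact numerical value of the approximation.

h = (2 − 0)/4 = 0.5.
Midpoints m₁,…,m₄ = 0.25, 0.75, 1.25, 1.75.
f(m₁)=-1.25390625, f(m₂)=2.55859375, f(m₃)=10.55859375, f(m₄)=22.74609375.
h·[f(m₁) + f(m₂) + f(m₃) + f(m₄)] = 0.5·(34.609375) = 17.3046875.

17.3046875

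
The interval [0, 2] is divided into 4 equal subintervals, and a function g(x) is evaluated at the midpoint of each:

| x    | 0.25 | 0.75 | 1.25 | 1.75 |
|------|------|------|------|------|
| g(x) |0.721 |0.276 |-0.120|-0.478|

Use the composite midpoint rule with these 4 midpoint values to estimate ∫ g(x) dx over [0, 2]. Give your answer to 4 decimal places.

0.1995

h = 0.5, n = 4.
h·[y(m₁) + y(m₂) + y(m₃) + y(m₄)] = 0.5·(0.399) = 0.1995.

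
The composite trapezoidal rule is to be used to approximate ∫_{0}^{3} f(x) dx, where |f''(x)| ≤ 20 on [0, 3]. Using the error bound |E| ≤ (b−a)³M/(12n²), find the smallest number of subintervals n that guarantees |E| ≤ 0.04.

34

Need 540/(12n²) ≤ 0.04.
n² ≥ 540/(12·0.04) = 1125 ⇒ n ≥ 33.5410, so the smallest n is 34.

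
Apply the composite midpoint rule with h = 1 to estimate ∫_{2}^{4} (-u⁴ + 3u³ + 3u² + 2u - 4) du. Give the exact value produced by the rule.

h = (4 − 2)/2 = 1.
Midpoints m₁,…,m₂ = 2.5, 3.5.
f(m₁)=27.5625, f(m₂)=18.3125.
h·[f(m₁) + f(m₂)] = 1·(45.875) = 45.875.

45.875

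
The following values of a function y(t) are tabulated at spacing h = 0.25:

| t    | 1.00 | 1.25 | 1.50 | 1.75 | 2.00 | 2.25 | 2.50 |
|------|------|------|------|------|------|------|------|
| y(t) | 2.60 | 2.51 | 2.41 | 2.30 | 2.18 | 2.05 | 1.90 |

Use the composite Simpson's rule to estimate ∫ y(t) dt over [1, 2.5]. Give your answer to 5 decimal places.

3.42667

h = 0.25, n = 6.
(h/3)·[y₀ + 4y₁ + 2y₂ + 4y₃ + 2y₄ + 4y₅ + y₆] = 0.083333·(41.12) = 3.42667.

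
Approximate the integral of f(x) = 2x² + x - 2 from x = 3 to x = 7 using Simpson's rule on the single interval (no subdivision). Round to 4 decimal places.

S = (b−a)/6 · [f(3) + 4f(5) + f(7)] = 0.666667·[19 + 4·53 + 103] = 222.6667.

222.6667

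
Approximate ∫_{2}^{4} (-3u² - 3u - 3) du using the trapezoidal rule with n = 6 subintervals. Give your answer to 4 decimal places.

-80.1111

h = (4 − 2)/6 = 0.333333.
Nodes u₀,…,u₆ = 2, 2.333333, 2.666667, 3, 3.333333, 3.666667, 4.
f(u) = -3u² - 3u - 3: f₀=-21, f₁=-26.333333, f₂=-32.333333, f₃=-39, f₄=-46.333333, f₅=-54.333333, f₆=-63.
(h/2)·[f₀ + 2f₁ + 2f₂ + 2f₃ + 2f₄ + 2f₅ + f₆] = 0.166667·(-480.666667) = -80.1111.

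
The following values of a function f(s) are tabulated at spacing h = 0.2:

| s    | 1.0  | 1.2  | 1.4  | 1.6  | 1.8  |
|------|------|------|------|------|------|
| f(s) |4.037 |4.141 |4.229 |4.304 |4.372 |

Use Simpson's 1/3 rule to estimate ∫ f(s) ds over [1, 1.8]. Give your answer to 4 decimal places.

h = 0.2, n = 4.
(h/3)·[y₀ + 4y₁ + 2y₂ + 4y₃ + y₄] = 0.066667·(50.647) = 3.3765.

3.3765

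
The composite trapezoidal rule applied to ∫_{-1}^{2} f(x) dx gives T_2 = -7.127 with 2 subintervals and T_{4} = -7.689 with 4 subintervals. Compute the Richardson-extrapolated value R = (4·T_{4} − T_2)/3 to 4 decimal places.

R = (4·T_{4} − T_2) / 3 = (4·(-7.689) − (-7.127))/3 = (-23.629)/3 = -7.8763.

-7.8763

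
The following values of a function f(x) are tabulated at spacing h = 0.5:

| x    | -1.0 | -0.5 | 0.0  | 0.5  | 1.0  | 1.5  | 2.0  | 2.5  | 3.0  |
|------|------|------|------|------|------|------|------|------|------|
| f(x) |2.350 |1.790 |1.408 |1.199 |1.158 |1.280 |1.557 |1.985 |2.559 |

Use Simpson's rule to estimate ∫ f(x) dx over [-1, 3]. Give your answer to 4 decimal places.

6.3618

h = 0.5, n = 8.
(h/3)·[y₀ + 4y₁ + 2y₂ + 4y₃ + 2y₄ + 4y₅ + 2y₆ + 4y₇ + y₈] = 0.166667·(38.171) = 6.3618.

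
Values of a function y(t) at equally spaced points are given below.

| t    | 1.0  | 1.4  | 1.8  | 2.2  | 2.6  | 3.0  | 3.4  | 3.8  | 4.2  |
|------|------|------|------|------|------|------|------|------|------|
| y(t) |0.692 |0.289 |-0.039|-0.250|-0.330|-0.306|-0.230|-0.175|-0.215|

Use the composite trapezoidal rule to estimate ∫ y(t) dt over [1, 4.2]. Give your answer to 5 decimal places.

h = 0.4, n = 8.
(h/2)·[y₀ + 2y₁ + 2y₂ + 2y₃ + 2y₄ + 2y₅ + 2y₆ + 2y₇ + y₈] = 0.2·(-1.605) = -0.32100.

-0.32100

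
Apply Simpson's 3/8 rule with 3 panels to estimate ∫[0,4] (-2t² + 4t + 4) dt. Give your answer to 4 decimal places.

5.3333

h = (4 − 0)/3 = 1.333333.
Nodes t₀,…,t₃ = 0, 1.333333, 2.666667, 4.
f(t) = -2t² + 4t + 4: f₀=4, f₁=5.777778, f₂=0.444444, f₃=-12.
(3h/8)·[f₀ + 3f₁ + 3f₂ + f₃] = 0.5·(10.666667) = 5.3333.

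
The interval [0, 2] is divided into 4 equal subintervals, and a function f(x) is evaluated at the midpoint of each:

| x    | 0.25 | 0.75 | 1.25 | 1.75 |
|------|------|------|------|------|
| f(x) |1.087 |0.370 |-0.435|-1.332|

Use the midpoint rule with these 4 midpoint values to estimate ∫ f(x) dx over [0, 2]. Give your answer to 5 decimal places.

-0.15500

h = 0.5, n = 4.
h·[y(m₁) + y(m₂) + y(m₃) + y(m₄)] = 0.5·(-0.310) = -0.15500.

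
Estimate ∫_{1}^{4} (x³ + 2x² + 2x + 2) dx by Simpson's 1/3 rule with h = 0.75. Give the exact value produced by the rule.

h = (4 − 1)/4 = 0.75.
Nodes x₀,…,x₄ = 1, 1.75, 2.5, 3.25, 4.
f(x) = x³ + 2x² + 2x + 2: f₀=7, f₁=16.984375, f₂=35.125, f₃=63.953125, f₄=106.
(h/3)·[f₀ + 4f₁ + 2f₂ + 4f₃ + f₄] = 0.25·(507) = 126.75.

126.75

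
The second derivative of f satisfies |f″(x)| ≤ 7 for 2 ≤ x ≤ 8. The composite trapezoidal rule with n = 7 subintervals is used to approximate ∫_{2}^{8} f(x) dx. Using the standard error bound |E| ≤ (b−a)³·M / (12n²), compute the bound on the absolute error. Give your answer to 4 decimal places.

|E| ≤ (6)³·7 / (12·7²) = 1512/588 = 2.5714.

2.5714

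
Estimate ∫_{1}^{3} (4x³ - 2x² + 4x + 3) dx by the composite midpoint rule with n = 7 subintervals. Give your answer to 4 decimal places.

h = (3 − 1)/7 = 0.285714.
Midpoints m₁,…,m₇ = 1.142857, 1.428571, 1.714286, 2, 2.285714, 2.571429, 2.857143.
f(m₁)=10.930029, f(m₂)=16.294461, f(m₃)=24.131195, f(m₄)=35, f(m₅)=49.460641, f(m₆)=68.072886, f(m₇)=91.396501.
h·[f(m₁) + f(m₂) + f(m₃) + f(m₄) + f(m₅) + f(m₆) + f(m₇)] = 0.285714·(295.285714) = 84.3673.

84.3673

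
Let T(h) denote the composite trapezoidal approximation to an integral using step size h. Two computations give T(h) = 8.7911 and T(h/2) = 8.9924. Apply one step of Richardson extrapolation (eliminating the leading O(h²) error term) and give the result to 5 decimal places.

R = (4·T(h/2) − T(h)) / 3 = (4·8.9924 − 8.7911)/3 = (27.1785)/3 = 9.05950.

9.05950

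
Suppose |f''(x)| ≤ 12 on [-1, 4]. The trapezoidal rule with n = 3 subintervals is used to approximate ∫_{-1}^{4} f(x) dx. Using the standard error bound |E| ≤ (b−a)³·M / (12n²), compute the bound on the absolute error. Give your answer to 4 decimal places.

|E| ≤ (5)³·12 / (12·3²) = 1500/108 = 13.8889.

13.8889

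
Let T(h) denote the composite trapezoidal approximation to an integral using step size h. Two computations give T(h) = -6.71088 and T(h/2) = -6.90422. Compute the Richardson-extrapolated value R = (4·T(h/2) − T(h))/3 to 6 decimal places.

-6.968667

R = (4·T(h/2) − T(h)) / 3 = (4·(-6.90422) − (-6.71088))/3 = (-20.90600)/3 = -6.968667.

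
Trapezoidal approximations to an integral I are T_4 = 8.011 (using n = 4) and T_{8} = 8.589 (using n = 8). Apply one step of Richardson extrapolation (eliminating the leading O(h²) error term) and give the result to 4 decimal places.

R = (4·T_{8} − T_4) / 3 = (4·8.589 − 8.011)/3 = (26.345)/3 = 8.7817.

8.7817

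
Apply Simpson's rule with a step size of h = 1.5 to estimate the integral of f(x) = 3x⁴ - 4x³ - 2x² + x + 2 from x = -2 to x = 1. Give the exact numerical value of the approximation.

39.375

h = (1 − (-2))/2 = 1.5.
Nodes x₀,…,x₂ = -2, -0.5, 1.
f(x) = 3x⁴ - 4x³ - 2x² + x + 2: f₀=72, f₁=1.6875, f₂=0.
(h/3)·[f₀ + 4f₁ + f₂] = 0.5·(78.75) = 39.375.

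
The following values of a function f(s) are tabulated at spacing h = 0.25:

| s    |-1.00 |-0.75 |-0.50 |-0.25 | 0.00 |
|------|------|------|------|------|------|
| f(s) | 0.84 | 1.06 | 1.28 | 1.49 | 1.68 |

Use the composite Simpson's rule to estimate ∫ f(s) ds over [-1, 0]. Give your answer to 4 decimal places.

h = 0.25, n = 4.
(h/3)·[y₀ + 4y₁ + 2y₂ + 4y₃ + y₄] = 0.083333·(15.28) = 1.2733.

1.2733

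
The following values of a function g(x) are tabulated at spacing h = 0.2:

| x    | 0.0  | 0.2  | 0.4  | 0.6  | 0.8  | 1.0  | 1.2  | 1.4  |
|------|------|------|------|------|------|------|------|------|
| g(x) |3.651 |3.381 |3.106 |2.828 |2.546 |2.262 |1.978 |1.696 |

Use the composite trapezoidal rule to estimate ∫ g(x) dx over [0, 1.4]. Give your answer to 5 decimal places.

h = 0.2, n = 7.
(h/2)·[y₀ + 2y₁ + 2y₂ + 2y₃ + 2y₄ + 2y₅ + 2y₆ + y₇] = 0.1·(37.549) = 3.75490.

3.75490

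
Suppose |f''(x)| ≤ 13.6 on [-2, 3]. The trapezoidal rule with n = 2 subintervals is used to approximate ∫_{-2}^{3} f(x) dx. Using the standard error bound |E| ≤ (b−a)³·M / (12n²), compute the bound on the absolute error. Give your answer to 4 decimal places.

35.4167

|E| ≤ (5)³·13.6 / (12·2²) = 1700/48 = 35.4167.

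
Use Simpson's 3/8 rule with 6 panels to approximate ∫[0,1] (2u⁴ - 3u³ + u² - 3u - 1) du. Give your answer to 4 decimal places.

-2.5162

h = (1 − 0)/6 = 0.166667.
Nodes u₀,…,u₆ = 0, 0.166667, 0.333333, 0.5, 0.666667, 0.833333, 1.
f(u) = 2u⁴ - 3u³ + u² - 3u - 1: f₀=-1, f₁=-1.484568, f₂=-1.975309, f₃=-2.5, f₄=-3.049383, f₅=-3.577160, f₆=-4.
(3h/8)·[f₀ + 3f₁ + 3f₂ + 2f₃ + 3f₄ + 3f₅ + f₆] = 0.0625·(-40.259259) = -2.5162.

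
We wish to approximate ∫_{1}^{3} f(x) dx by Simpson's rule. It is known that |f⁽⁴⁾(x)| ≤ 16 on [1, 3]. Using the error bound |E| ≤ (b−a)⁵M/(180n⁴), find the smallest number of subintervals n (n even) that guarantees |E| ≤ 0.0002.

Need 512/(180n⁴) ≤ 0.0002.
n⁴ ≥ 512/(180·0.0002) = 14222.2 ⇒ n ≥ 10.9205, so the smallest even n is 12. (n must be even for Simpson's rule.)

12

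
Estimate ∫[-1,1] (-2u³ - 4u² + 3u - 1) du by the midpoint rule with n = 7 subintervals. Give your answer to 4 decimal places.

-4.6122

h = (1 − (-1))/7 = 0.285714.
Midpoints m₁,…,m₇ = -0.857143, -0.571429, -0.285714, 0, 0.285714, 0.571429, 0.857143.
f(m₁)=-5.250729, f(m₂)=-3.647230, f(m₃)=-2.137026, f(m₄)=-1, f(m₅)=-0.516035, f(m₆)=-0.965015, f(m₇)=-2.626822.
h·[f(m₁) + f(m₂) + f(m₃) + f(m₄) + f(m₅) + f(m₆) + f(m₇)] = 0.285714·(-16.142857) = -4.6122.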